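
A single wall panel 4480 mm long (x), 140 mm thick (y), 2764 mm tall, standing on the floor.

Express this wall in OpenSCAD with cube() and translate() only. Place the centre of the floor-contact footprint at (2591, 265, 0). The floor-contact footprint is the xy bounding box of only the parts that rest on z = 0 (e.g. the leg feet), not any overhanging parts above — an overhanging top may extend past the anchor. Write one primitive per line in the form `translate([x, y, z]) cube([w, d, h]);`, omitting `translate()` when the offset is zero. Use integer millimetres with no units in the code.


translate([351, 195, 0]) cube([4480, 140, 2764]);


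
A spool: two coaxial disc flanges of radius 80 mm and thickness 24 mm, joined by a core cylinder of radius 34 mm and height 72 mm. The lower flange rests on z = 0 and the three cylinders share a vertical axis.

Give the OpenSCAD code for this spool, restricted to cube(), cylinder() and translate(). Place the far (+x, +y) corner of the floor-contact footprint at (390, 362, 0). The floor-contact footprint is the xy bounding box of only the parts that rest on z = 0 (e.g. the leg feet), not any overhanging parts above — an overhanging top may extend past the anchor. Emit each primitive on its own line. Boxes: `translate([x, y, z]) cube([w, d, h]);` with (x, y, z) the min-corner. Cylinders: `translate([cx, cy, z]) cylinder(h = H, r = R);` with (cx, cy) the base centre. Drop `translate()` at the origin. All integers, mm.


translate([310, 282, 0]) cylinder(h = 24, r = 80);
translate([310, 282, 24]) cylinder(h = 72, r = 34);
translate([310, 282, 96]) cylinder(h = 24, r = 80);


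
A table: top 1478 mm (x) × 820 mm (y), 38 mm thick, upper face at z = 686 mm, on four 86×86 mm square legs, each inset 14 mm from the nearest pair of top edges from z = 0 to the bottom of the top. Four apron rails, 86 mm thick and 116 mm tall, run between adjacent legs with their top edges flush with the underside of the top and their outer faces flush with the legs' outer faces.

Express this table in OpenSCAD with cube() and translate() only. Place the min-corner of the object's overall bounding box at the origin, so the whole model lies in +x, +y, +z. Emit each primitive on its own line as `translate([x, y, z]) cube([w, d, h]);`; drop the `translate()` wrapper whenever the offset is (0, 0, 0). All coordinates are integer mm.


translate([0, 0, 648]) cube([1478, 820, 38]);
translate([14, 14, 0]) cube([86, 86, 648]);
translate([1378, 14, 0]) cube([86, 86, 648]);
translate([14, 720, 0]) cube([86, 86, 648]);
translate([1378, 720, 0]) cube([86, 86, 648]);
translate([100, 14, 532]) cube([1278, 86, 116]);
translate([100, 720, 532]) cube([1278, 86, 116]);
translate([14, 100, 532]) cube([86, 620, 116]);
translate([1378, 100, 532]) cube([86, 620, 116]);


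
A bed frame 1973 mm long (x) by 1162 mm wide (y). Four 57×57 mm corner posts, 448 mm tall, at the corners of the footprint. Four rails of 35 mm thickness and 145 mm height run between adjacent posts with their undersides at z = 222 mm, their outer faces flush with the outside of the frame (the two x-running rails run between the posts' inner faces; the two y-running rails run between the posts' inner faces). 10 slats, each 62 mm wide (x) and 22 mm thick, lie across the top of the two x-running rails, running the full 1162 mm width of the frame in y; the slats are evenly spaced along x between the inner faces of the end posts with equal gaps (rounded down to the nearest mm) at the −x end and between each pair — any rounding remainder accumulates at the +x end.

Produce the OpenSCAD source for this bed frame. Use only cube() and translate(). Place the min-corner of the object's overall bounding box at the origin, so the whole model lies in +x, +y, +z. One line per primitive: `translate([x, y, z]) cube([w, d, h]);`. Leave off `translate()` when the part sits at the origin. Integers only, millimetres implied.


cube([57, 57, 448]);
translate([0, 1105, 0]) cube([57, 57, 448]);
translate([1916, 0, 0]) cube([57, 57, 448]);
translate([1916, 1105, 0]) cube([57, 57, 448]);
translate([57, 0, 222]) cube([1859, 35, 145]);
translate([57, 1127, 222]) cube([1859, 35, 145]);
translate([0, 57, 222]) cube([35, 1048, 145]);
translate([1938, 57, 222]) cube([35, 1048, 145]);
translate([169, 0, 367]) cube([62, 1162, 22]);
translate([343, 0, 367]) cube([62, 1162, 22]);
translate([517, 0, 367]) cube([62, 1162, 22]);
translate([691, 0, 367]) cube([62, 1162, 22]);
translate([865, 0, 367]) cube([62, 1162, 22]);
translate([1039, 0, 367]) cube([62, 1162, 22]);
translate([1213, 0, 367]) cube([62, 1162, 22]);
translate([1387, 0, 367]) cube([62, 1162, 22]);
translate([1561, 0, 367]) cube([62, 1162, 22]);
translate([1735, 0, 367]) cube([62, 1162, 22]);


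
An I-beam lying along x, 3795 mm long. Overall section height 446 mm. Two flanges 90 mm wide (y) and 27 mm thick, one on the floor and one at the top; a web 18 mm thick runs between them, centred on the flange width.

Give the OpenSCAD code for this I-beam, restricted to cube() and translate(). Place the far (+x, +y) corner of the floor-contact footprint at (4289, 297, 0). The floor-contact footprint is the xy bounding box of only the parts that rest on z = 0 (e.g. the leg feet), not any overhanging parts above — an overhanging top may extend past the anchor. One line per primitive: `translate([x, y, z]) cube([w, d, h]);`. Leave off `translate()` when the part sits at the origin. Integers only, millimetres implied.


translate([494, 207, 0]) cube([3795, 90, 27]);
translate([494, 243, 27]) cube([3795, 18, 392]);
translate([494, 207, 419]) cube([3795, 90, 27]);


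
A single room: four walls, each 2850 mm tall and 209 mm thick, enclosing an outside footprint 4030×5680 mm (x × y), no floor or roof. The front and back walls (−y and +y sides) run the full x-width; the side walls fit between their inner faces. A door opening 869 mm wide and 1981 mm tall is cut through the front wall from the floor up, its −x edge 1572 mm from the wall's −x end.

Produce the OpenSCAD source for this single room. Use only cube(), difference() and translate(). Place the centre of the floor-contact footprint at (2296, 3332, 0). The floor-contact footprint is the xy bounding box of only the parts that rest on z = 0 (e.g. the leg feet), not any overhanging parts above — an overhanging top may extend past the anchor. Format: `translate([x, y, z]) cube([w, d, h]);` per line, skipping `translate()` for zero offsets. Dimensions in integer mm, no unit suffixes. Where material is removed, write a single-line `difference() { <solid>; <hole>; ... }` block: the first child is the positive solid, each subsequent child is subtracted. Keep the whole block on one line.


difference() { translate([281, 492, 0]) cube([4030, 209, 2850]); translate([1853, 492, 0]) cube([869, 209, 1981]); }
translate([281, 5963, 0]) cube([4030, 209, 2850]);
translate([281, 701, 0]) cube([209, 5262, 2850]);
translate([4102, 701, 0]) cube([209, 5262, 2850]);


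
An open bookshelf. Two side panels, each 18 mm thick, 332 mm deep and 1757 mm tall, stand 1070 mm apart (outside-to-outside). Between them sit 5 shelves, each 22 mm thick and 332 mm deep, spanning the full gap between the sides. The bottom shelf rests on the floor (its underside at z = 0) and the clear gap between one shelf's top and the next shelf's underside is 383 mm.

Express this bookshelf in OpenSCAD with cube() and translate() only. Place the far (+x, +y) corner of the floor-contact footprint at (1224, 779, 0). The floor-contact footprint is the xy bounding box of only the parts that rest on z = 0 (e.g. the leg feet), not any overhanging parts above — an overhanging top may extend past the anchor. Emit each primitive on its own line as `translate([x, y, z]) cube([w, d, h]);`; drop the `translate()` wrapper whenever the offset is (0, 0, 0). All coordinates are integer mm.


translate([154, 447, 0]) cube([18, 332, 1757]);
translate([1206, 447, 0]) cube([18, 332, 1757]);
translate([172, 447, 0]) cube([1034, 332, 22]);
translate([172, 447, 405]) cube([1034, 332, 22]);
translate([172, 447, 810]) cube([1034, 332, 22]);
translate([172, 447, 1215]) cube([1034, 332, 22]);
translate([172, 447, 1620]) cube([1034, 332, 22]);


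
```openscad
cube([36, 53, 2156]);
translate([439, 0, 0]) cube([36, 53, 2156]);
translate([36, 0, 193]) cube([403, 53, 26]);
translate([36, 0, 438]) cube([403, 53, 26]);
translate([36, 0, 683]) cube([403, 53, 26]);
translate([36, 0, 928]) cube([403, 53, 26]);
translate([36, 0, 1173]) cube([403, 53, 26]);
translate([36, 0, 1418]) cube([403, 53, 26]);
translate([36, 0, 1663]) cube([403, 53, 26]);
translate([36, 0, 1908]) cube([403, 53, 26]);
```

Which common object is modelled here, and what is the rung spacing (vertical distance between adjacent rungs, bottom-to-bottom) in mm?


A ladder. The rung spacing is 245 mm.

Two tall 36×53 posts with 8 short bars between them — a ladder. Adjacent rungs sit at z = 193 and z = 438, so the spacing is 438 − 193 = 245 mm.


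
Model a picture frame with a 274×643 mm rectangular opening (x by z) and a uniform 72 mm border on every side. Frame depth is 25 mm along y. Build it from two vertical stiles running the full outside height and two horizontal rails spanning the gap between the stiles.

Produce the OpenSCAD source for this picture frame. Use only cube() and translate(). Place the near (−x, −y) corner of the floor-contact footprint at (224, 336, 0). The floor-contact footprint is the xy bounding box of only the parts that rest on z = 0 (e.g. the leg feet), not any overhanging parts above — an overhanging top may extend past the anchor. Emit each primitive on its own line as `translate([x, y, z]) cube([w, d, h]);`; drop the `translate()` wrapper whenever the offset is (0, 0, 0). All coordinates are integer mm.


translate([224, 336, 0]) cube([72, 25, 787]);
translate([570, 336, 0]) cube([72, 25, 787]);
translate([296, 336, 0]) cube([274, 25, 72]);
translate([296, 336, 715]) cube([274, 25, 72]);


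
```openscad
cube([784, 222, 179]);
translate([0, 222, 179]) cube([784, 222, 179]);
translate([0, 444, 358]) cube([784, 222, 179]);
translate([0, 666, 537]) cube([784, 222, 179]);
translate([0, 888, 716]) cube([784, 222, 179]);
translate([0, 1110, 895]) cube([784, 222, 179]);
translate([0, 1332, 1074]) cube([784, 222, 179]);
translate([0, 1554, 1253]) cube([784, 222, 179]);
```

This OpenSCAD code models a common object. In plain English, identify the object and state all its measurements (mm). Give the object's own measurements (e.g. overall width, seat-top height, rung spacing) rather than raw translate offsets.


A straight staircase of 8 solid steps. Each step is 784 mm wide (x), 222 mm deep (y, the going) and 179 mm tall (the rise). The first step rests on the floor; each subsequent step sits one going further in +y and one rise higher in +z, directly behind and above the previous step with no overlap.


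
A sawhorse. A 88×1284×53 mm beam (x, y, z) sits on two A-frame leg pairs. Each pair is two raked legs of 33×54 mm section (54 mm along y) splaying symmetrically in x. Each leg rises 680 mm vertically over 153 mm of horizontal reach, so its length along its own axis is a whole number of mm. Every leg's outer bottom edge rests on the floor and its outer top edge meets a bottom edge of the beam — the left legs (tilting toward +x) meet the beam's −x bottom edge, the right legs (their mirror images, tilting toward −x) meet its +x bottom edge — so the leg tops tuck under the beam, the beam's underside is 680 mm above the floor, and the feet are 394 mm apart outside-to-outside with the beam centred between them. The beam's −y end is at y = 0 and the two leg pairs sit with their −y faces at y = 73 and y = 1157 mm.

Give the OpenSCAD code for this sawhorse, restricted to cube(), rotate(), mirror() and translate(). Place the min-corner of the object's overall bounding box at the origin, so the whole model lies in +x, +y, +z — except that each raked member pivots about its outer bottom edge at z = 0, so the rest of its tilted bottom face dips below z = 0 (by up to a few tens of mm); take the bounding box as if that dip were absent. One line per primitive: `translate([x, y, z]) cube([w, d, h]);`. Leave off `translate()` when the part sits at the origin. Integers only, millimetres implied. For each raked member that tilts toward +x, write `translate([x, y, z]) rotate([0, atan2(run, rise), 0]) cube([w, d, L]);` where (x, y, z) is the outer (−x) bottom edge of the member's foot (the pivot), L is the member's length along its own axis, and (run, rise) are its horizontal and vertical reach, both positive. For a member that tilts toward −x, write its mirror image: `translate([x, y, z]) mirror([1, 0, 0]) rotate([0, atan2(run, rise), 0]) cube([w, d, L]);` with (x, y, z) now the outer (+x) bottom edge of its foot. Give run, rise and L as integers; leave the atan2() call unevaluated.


// leg length = √(153² + 680²) = 697
// right-leg outer foot x = 2·153 + 88 = 394
// beam min-corner = (153, 0, 680)
translate([153, 0, 680]) cube([88, 1284, 53]);
translate([0, 73, 0]) rotate([0, atan2(153, 680), 0]) cube([33, 54, 697]);
translate([394, 73, 0]) mirror([1, 0, 0]) rotate([0, atan2(153, 680), 0]) cube([33, 54, 697]);
translate([0, 1157, 0]) rotate([0, atan2(153, 680), 0]) cube([33, 54, 697]);
translate([394, 1157, 0]) mirror([1, 0, 0]) rotate([0, atan2(153, 680), 0]) cube([33, 54, 697]);


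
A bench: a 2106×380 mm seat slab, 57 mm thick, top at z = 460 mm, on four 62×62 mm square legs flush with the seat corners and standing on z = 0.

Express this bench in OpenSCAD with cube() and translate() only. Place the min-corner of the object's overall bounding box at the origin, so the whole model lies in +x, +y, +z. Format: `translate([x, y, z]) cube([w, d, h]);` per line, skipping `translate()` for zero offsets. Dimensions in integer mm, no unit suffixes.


translate([0, 0, 403]) cube([2106, 380, 57]);
cube([62, 62, 403]);
translate([0, 318, 0]) cube([62, 62, 403]);
translate([2044, 0, 0]) cube([62, 62, 403]);
translate([2044, 318, 0]) cube([62, 62, 403]);


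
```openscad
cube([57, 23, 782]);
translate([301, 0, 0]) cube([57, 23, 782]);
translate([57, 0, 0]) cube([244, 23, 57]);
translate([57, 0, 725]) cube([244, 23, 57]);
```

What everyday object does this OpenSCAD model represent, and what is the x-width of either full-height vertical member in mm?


A picture frame. The border width is 57 mm.

Four thin pieces enclosing a rectangular opening — a picture frame. The two full-height stiles are 782 mm tall; the top rail sits at z = 725 and is 57 mm tall, so the border above the opening is 782 − 725 = 57 mm, matching the stile x-width.


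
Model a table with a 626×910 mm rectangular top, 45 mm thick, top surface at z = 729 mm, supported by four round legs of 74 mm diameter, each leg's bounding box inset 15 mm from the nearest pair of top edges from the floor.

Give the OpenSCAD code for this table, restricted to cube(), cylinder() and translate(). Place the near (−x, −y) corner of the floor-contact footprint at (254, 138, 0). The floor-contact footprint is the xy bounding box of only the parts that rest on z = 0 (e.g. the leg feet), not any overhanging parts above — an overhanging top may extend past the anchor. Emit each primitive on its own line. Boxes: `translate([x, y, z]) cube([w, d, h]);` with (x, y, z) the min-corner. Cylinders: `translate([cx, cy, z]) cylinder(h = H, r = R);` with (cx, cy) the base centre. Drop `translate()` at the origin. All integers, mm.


// leg_h = 729 - 45 = 684
translate([239, 123, 684]) cube([626, 910, 45]);
translate([291, 175, 0]) cylinder(h = 684, r = 37);
translate([813, 175, 0]) cylinder(h = 684, r = 37);
translate([291, 981, 0]) cylinder(h = 684, r = 37);
translate([813, 981, 0]) cylinder(h = 684, r = 37);


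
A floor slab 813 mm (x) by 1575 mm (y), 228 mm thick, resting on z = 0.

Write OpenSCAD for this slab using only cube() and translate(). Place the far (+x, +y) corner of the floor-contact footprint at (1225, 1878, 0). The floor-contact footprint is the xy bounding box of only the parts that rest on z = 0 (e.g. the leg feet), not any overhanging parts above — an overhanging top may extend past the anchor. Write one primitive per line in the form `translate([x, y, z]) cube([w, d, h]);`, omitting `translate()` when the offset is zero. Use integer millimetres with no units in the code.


translate([412, 303, 0]) cube([813, 1575, 228]);


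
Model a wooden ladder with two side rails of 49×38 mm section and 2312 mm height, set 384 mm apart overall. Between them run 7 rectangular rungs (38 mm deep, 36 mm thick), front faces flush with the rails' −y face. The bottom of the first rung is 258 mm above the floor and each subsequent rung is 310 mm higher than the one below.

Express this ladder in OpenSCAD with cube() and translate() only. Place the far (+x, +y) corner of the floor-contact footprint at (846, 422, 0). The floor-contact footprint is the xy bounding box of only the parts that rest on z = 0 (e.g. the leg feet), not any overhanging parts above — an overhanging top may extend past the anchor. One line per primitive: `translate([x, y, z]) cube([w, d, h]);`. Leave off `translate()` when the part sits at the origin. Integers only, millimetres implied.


// rung span = 384 - 2*49 = 286
// rung[k] z = 258 + k*310
translate([462, 384, 0]) cube([49, 38, 2312]);
translate([797, 384, 0]) cube([49, 38, 2312]);
translate([511, 384, 258]) cube([286, 38, 36]);
translate([511, 384, 568]) cube([286, 38, 36]);
translate([511, 384, 878]) cube([286, 38, 36]);
translate([511, 384, 1188]) cube([286, 38, 36]);
translate([511, 384, 1498]) cube([286, 38, 36]);
translate([511, 384, 1808]) cube([286, 38, 36]);
translate([511, 384, 2118]) cube([286, 38, 36]);


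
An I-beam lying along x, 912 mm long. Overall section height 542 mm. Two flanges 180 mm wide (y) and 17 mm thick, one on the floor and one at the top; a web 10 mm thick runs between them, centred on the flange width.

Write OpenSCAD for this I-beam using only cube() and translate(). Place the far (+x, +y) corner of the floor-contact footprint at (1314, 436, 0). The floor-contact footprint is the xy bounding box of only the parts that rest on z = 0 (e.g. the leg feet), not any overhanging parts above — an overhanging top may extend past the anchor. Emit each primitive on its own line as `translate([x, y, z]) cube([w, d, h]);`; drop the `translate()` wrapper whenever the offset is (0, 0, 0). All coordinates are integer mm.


translate([402, 256, 0]) cube([912, 180, 17]);
translate([402, 341, 17]) cube([912, 10, 508]);
translate([402, 256, 525]) cube([912, 180, 17]);


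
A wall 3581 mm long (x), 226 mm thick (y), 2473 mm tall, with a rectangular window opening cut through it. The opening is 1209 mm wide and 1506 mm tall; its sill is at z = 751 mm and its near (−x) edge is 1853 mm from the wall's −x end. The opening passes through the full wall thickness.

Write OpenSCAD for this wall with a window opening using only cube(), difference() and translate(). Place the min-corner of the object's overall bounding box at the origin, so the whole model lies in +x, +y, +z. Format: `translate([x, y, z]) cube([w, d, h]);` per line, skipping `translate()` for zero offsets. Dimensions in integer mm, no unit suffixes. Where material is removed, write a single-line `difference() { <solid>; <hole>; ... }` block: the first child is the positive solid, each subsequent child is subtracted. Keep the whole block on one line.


difference() { cube([3581, 226, 2473]); translate([1853, 0, 751]) cube([1209, 226, 1506]); }


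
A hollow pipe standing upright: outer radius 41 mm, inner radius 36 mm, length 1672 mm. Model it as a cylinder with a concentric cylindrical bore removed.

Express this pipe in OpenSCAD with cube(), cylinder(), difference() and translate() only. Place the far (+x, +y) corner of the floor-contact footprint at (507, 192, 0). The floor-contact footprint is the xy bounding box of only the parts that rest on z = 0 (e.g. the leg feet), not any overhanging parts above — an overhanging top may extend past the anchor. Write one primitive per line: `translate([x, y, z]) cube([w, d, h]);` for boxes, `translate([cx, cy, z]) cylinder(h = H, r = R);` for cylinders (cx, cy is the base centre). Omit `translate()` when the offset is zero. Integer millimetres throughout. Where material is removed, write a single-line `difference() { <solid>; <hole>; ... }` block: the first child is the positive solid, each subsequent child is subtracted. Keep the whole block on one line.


difference() { translate([466, 151, 0]) cylinder(h = 1672, r = 41); translate([466, 151, 0]) cylinder(h = 1672, r = 36); }


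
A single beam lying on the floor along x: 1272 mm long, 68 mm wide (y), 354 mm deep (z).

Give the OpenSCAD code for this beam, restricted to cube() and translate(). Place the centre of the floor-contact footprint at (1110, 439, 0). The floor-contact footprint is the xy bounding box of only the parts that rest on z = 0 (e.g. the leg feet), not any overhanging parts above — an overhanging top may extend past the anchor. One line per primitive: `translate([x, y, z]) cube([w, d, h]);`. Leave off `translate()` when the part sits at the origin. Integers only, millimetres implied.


translate([474, 405, 0]) cube([1272, 68, 354]);


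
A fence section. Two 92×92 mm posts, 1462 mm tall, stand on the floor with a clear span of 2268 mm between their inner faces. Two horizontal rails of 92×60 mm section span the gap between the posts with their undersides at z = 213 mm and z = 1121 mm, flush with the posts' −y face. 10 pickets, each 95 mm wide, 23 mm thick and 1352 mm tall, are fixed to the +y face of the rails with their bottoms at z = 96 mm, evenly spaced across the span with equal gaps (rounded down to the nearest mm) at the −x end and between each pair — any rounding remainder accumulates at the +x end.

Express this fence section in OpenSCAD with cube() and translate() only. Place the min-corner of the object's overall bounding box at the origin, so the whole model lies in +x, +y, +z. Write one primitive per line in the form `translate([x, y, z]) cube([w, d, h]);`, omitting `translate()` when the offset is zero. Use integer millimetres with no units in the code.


cube([92, 92, 1462]);
translate([2360, 0, 0]) cube([92, 92, 1462]);
translate([92, 0, 213]) cube([2268, 92, 60]);
translate([92, 0, 1121]) cube([2268, 92, 60]);
translate([211, 92, 96]) cube([95, 23, 1352]);
translate([425, 92, 96]) cube([95, 23, 1352]);
translate([639, 92, 96]) cube([95, 23, 1352]);
translate([853, 92, 96]) cube([95, 23, 1352]);
translate([1067, 92, 96]) cube([95, 23, 1352]);
translate([1281, 92, 96]) cube([95, 23, 1352]);
translate([1495, 92, 96]) cube([95, 23, 1352]);
translate([1709, 92, 96]) cube([95, 23, 1352]);
translate([1923, 92, 96]) cube([95, 23, 1352]);
translate([2137, 92, 96]) cube([95, 23, 1352]);


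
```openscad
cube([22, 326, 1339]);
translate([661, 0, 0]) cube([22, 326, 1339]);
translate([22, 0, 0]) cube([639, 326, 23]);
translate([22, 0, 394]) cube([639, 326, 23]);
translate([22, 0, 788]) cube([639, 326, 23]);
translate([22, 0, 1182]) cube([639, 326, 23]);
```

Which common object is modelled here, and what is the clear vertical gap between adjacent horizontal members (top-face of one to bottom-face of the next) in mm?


A bookshelf. The clear shelf gap is 371 mm.

Two tall side panels with 4 horizontal boards between them — a bookshelf. The first two shelf undersides are at z = 0 and z = 394; with shelf thickness 23, the clear gap is 394 − 0 − 23 = 371 mm.


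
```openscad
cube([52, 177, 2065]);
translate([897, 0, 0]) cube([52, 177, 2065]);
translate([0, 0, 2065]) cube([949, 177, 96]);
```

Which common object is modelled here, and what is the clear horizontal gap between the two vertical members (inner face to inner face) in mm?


A door frame. The clear opening width is 845 mm.

Two 2065 mm tall posts with a header on top — a door frame. The left jamb is 52 mm wide at x = 0; the right jamb starts at x = 897. The clear opening is 897 − 52 = 845 mm.


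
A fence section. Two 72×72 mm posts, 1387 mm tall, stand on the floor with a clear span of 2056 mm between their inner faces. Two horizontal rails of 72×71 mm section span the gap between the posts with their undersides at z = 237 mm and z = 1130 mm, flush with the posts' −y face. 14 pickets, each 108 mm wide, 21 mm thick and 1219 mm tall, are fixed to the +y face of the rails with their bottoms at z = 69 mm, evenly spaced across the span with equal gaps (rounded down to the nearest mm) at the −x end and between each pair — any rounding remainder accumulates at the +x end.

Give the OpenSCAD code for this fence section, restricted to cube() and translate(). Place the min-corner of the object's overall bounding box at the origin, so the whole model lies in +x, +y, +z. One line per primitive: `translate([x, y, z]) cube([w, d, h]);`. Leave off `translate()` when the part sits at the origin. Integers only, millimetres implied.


cube([72, 72, 1387]);
translate([2128, 0, 0]) cube([72, 72, 1387]);
translate([72, 0, 237]) cube([2056, 72, 71]);
translate([72, 0, 1130]) cube([2056, 72, 71]);
translate([108, 72, 69]) cube([108, 21, 1219]);
translate([252, 72, 69]) cube([108, 21, 1219]);
translate([396, 72, 69]) cube([108, 21, 1219]);
translate([540, 72, 69]) cube([108, 21, 1219]);
translate([684, 72, 69]) cube([108, 21, 1219]);
translate([828, 72, 69]) cube([108, 21, 1219]);
translate([972, 72, 69]) cube([108, 21, 1219]);
translate([1116, 72, 69]) cube([108, 21, 1219]);
translate([1260, 72, 69]) cube([108, 21, 1219]);
translate([1404, 72, 69]) cube([108, 21, 1219]);
translate([1548, 72, 69]) cube([108, 21, 1219]);
translate([1692, 72, 69]) cube([108, 21, 1219]);
translate([1836, 72, 69]) cube([108, 21, 1219]);
translate([1980, 72, 69]) cube([108, 21, 1219]);


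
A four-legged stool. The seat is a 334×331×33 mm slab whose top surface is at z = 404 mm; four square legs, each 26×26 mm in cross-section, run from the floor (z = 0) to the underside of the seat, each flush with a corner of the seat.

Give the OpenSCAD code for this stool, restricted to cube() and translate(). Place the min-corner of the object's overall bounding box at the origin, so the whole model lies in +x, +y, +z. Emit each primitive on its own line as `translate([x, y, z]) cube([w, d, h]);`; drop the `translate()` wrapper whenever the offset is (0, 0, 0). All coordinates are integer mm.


// leg_h = 404 - 33 = 371
translate([0, 0, 371]) cube([334, 331, 33]);
cube([26, 26, 371]);
translate([308, 0, 0]) cube([26, 26, 371]);
translate([0, 305, 0]) cube([26, 26, 371]);
translate([308, 305, 0]) cube([26, 26, 371]);


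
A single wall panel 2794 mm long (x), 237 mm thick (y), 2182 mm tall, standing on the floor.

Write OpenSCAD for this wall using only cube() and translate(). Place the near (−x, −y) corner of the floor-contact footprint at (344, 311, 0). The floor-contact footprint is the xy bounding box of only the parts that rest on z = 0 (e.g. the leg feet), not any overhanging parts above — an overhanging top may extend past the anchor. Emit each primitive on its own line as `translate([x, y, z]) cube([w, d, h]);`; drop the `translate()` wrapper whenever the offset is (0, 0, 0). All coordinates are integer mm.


translate([344, 311, 0]) cube([2794, 237, 2182]);


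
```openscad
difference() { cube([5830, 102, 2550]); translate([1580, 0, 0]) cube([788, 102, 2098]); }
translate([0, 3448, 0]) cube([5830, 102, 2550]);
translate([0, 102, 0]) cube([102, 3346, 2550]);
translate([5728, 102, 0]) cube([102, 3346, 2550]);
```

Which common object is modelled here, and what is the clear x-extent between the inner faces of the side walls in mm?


A single room. The interior width is 5626 mm.

Four walls enclosing a rectangle with a door in the front wall — a room. Outside width 5830 minus two 102 mm walls gives 5626 mm.


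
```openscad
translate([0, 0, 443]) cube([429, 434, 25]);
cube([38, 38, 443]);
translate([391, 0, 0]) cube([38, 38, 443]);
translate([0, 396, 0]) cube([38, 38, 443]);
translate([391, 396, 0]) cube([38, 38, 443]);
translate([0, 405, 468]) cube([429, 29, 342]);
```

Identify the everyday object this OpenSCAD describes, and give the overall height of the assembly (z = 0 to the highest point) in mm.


A chair. The overall height is 810 mm.

A slab on four corner posts with a tall panel at the back — a chair. The seat slab sits at z = 443 with thickness 25, and the 342 mm backrest starts at the seat top, so the overall height is 443 + 25 + 342 = 810 mm.


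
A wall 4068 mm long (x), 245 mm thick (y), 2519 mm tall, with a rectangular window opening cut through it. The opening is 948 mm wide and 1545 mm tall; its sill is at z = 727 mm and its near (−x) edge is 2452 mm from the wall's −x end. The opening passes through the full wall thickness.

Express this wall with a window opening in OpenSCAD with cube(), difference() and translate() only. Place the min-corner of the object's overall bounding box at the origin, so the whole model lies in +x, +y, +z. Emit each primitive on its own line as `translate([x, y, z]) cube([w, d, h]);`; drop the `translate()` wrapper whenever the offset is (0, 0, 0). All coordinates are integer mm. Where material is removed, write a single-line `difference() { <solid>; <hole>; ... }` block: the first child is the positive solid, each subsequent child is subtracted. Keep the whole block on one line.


difference() { cube([4068, 245, 2519]); translate([2452, 0, 727]) cube([948, 245, 1545]); }


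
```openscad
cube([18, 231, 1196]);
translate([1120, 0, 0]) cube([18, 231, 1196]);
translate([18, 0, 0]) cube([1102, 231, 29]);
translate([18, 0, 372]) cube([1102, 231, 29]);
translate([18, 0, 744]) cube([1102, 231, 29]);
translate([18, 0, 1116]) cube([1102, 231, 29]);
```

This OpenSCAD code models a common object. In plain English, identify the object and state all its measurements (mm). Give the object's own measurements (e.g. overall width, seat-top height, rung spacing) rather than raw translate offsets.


An open bookshelf. Two side panels, each 18 mm thick, 231 mm deep and 1196 mm tall, stand 1138 mm apart (outside-to-outside). Between them sit 4 shelves, each 29 mm thick and 231 mm deep, spanning the full gap between the sides. The bottom shelf rests on the floor (its underside at z = 0) and the clear gap between one shelf's top and the next shelf's underside is 343 mm.


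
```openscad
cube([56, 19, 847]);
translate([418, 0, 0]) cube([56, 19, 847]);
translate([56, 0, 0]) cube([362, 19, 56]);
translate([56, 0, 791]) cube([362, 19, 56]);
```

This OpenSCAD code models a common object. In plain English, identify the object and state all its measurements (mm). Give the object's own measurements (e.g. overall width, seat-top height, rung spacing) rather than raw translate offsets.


A rectangular picture frame lying in the x–z plane (depth along y). The opening is 362 mm wide (x) by 735 mm tall (z), surrounded by a border 56 mm wide on all four sides. The frame is 19 mm deep and is made of two full-height vertical stiles with two horizontal rails fitted between them.


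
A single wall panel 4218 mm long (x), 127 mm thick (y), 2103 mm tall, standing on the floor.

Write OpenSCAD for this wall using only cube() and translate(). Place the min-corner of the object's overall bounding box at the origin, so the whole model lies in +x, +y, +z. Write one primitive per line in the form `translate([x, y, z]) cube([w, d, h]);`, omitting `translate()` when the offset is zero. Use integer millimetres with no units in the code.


cube([4218, 127, 2103]);


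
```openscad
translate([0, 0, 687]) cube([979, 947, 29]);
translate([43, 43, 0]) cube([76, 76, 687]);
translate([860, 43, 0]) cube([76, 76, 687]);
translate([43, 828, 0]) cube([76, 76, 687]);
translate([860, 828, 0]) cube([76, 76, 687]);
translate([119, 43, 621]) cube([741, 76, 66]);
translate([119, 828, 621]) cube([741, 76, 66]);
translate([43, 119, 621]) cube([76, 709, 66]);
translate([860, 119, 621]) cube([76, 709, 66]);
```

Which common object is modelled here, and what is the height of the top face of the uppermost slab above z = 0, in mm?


A table. The table height is 716 mm.

A 979×947×29 slab sits at z = 687 on four 76 mm square posts — a table. The top surface is at 687 + 29 = 716 mm.


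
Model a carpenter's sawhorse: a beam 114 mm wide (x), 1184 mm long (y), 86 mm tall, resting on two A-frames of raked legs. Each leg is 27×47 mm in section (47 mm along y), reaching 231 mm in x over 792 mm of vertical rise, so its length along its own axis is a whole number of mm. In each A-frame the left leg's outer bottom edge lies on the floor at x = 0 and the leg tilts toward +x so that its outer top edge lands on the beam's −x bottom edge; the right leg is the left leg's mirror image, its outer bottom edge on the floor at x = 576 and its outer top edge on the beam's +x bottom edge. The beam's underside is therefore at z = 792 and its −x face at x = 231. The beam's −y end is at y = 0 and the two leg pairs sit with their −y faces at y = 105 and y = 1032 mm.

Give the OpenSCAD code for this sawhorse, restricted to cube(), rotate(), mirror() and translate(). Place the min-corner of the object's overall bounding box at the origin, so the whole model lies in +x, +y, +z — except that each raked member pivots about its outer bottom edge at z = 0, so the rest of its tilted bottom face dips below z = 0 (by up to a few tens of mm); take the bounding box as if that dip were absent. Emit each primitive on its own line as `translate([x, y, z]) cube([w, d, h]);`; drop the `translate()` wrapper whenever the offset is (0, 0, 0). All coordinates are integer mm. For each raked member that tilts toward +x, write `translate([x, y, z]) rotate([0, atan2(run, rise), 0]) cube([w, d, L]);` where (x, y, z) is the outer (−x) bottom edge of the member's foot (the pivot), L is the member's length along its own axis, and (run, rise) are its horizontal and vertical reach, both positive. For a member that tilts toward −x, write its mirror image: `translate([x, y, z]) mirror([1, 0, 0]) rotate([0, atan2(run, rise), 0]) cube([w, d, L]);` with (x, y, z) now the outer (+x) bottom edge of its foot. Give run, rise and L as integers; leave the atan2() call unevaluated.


translate([231, 0, 792]) cube([114, 1184, 86]);
translate([0, 105, 0]) rotate([0, atan2(231, 792), 0]) cube([27, 47, 825]);
translate([576, 105, 0]) mirror([1, 0, 0]) rotate([0, atan2(231, 792), 0]) cube([27, 47, 825]);
translate([0, 1032, 0]) rotate([0, atan2(231, 792), 0]) cube([27, 47, 825]);
translate([576, 1032, 0]) mirror([1, 0, 0]) rotate([0, atan2(231, 792), 0]) cube([27, 47, 825]);


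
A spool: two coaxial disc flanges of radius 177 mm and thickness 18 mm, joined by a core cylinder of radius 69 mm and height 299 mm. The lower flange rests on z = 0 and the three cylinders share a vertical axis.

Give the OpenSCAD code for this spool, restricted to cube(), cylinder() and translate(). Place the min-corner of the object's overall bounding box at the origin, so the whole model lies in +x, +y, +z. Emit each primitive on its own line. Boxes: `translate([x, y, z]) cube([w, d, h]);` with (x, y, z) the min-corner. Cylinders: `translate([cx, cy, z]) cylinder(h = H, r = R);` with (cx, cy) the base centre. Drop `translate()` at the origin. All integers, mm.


translate([177, 177, 0]) cylinder(h = 18, r = 177);
translate([177, 177, 18]) cylinder(h = 299, r = 69);
translate([177, 177, 317]) cylinder(h = 18, r = 177);


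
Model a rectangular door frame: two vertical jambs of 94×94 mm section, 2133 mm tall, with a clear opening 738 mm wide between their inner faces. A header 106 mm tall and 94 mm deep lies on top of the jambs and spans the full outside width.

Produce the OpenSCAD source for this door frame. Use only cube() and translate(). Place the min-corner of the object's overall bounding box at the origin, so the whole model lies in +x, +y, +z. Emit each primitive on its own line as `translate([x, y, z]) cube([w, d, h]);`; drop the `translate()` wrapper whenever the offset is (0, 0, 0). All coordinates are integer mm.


cube([94, 94, 2133]);
translate([832, 0, 0]) cube([94, 94, 2133]);
translate([0, 0, 2133]) cube([926, 94, 106]);


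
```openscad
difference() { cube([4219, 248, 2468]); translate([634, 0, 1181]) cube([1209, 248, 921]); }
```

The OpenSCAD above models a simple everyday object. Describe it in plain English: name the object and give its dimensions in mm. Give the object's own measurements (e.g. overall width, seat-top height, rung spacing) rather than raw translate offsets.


A wall 4219 mm long (x), 248 mm thick (y), 2468 mm tall, with a rectangular window opening cut through it. The opening is 1209 mm wide and 921 mm tall; its sill is at z = 1181 mm and its near (−x) edge is 634 mm from the wall's −x end. The opening passes through the full wall thickness.


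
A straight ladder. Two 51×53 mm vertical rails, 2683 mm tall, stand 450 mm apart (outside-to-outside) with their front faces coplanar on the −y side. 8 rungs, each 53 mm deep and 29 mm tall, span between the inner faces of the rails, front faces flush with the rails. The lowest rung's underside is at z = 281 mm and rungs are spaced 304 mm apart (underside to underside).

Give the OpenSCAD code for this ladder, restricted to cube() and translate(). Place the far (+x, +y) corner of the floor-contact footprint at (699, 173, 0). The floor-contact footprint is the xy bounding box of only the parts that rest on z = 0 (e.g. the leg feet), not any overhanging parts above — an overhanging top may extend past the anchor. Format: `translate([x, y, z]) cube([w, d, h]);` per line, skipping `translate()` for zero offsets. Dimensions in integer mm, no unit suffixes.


translate([249, 120, 0]) cube([51, 53, 2683]);
translate([648, 120, 0]) cube([51, 53, 2683]);
translate([300, 120, 281]) cube([348, 53, 29]);
translate([300, 120, 585]) cube([348, 53, 29]);
translate([300, 120, 889]) cube([348, 53, 29]);
translate([300, 120, 1193]) cube([348, 53, 29]);
translate([300, 120, 1497]) cube([348, 53, 29]);
translate([300, 120, 1801]) cube([348, 53, 29]);
translate([300, 120, 2105]) cube([348, 53, 29]);
translate([300, 120, 2409]) cube([348, 53, 29]);


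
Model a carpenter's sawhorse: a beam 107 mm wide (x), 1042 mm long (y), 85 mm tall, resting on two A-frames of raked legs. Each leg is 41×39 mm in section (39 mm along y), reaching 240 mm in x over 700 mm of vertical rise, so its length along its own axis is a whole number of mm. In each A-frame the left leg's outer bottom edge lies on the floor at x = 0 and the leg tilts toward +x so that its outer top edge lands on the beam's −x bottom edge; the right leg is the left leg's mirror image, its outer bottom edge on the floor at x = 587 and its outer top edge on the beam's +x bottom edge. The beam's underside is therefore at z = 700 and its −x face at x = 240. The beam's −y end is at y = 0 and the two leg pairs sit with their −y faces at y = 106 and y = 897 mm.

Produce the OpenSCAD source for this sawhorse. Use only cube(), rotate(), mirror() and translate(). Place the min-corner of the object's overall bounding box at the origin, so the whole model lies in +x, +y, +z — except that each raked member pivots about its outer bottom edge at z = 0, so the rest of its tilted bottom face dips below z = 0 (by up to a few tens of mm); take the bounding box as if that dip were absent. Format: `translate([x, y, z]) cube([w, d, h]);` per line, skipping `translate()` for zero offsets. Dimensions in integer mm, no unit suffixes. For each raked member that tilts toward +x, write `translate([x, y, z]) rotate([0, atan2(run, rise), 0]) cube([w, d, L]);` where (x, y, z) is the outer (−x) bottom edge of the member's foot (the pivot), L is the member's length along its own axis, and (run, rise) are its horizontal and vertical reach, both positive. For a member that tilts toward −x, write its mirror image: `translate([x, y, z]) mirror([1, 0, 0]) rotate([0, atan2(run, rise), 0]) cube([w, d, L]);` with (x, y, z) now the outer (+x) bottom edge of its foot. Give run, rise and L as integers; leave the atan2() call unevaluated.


translate([240, 0, 700]) cube([107, 1042, 85]);
translate([0, 106, 0]) rotate([0, atan2(240, 700), 0]) cube([41, 39, 740]);
translate([587, 106, 0]) mirror([1, 0, 0]) rotate([0, atan2(240, 700), 0]) cube([41, 39, 740]);
translate([0, 897, 0]) rotate([0, atan2(240, 700), 0]) cube([41, 39, 740]);
translate([587, 897, 0]) mirror([1, 0, 0]) rotate([0, atan2(240, 700), 0]) cube([41, 39, 740]);
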